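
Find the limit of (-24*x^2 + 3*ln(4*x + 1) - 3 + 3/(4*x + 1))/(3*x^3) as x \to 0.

-128/3

Substitution gives 0/0 (the numerator vanishes to order 3).
Expand each term to order x^3: the coefficient of x^3 in 3·ln(1 + 4x) is 64 and in 3·1/(1 + 4x) is -192.
Lower-order terms cancel with the polynomial part, so the numerator is (-128)·x^3 + o(x^3), and the limit is (-128)/(3) = -128/3.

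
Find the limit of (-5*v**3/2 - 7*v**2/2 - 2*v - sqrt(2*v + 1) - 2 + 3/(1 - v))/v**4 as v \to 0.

Substitution gives 0/0; apply L'Hôpital's rule 4 times.
After differentiating numerator and denominator 4 times the quotient is (15/(2*v + 1)^(7/2) - 72/(v - 1)^5)/(24); at v = 0 this is 29/8.

29/8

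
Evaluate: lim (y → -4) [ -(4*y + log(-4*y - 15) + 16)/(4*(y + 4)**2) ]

2

Direct substitution gives 0/0.
Apply L'Hôpital: lim (4 - 4/(-4*y - 15))/(-8*y - 32), still 0/0.
After 2 applications of L'Hôpital's rule the quotient is (-16/(-4*y - 15)^2)/(-8); substituting y = -4 gives 2.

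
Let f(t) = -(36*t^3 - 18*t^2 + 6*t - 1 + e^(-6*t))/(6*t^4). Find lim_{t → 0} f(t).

-9

Direct substitution gives 0/0.
Apply L'Hôpital: lim (108*t^2 - 36*t + 6 - 6*e^(-6*t))/(-24*t^3), still 0/0.
Apply L'Hôpital: lim (216*t - 36 + 36*e^(-6*t))/(-72*t^2), still 0/0.
Apply L'Hôpital: lim (216 - 216*e^(-6*t))/(-144*t), still 0/0.
After 4 applications of L'Hôpital's rule the quotient is (1296*e^(-6*t))/(-144); substituting t = 0 gives -9.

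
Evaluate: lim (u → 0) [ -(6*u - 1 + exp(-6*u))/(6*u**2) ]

Direct substitution gives 0/0.
Apply L'Hôpital: lim (6 - 6*e^(-6*u))/(-12*u), still 0/0.
After 2 applications of L'Hôpital's rule the quotient is (36*e^(-6*u))/(-12); substituting u = 0 gives -3.

-3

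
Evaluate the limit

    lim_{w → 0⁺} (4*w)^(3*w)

Base → 0⁺ and exponent → 0⁺: a 0^0 form.
Take logs: 3w·ln(4w). This is 0·(−∞); rewriting as ln(4w)/(1/(3w)) and applying L'Hôpital gives 0.
Hence the limit is e^0 = 1.

1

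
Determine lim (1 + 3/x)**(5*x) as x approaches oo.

Write it as [(1 + 3/x)^x]^(5) · (1 + 3/x)^(0). The bracketed term tends to e^(3) and the second factor to 1, so the limit is e^(15).

e^(15)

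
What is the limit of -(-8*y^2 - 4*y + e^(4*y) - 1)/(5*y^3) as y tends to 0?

-32/15

Direct substitution gives 0/0.
Apply L'Hôpital: lim (-16*y + 4*e^(4*y) - 4)/(-15*y^2), still 0/0.
Apply L'Hôpital: lim (16*e^(4*y) - 16)/(-30*y), still 0/0.
After 3 applications of L'Hôpital's rule the quotient is (64*e^(4*y))/(-30); substituting y = 0 gives -32/15.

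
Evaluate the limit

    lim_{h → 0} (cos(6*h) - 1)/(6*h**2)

-3

Direct substitution gives 0/0.
Apply L'Hôpital: lim (-6*sin(6*h))/(12*h), still 0/0.
After 2 applications of L'Hôpital's rule the quotient is (-36*cos(6*h))/(12); substituting h = 0 gives -3.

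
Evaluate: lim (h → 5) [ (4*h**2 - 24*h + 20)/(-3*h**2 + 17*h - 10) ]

-16/13

Direct substitution gives 0/0, so factor. Both numerator and denominator have (h - 5) as a factor.
After cancelling, the expression reduces to (4*h - 4)/(2 - 3*h).
Substituting h = 5 gives -16/13.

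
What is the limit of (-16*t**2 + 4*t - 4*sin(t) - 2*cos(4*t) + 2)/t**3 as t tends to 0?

Substitution gives 0/0; apply L'Hôpital's rule 3 times.
After differentiating numerator and denominator 3 times the quotient is (-128*sin(4*t) + 4*cos(t))/(6); at t = 0 this is 2/3.

2/3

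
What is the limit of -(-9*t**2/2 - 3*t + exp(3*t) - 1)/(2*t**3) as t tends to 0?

Direct substitution gives 0/0.
Apply L'Hôpital: lim (-9*t + 3*e^(3*t) - 3)/(-6*t^2), still 0/0.
Apply L'Hôpital: lim (9*e^(3*t) - 9)/(-12*t), still 0/0.
After 3 applications of L'Hôpital's rule the quotient is (27*e^(3*t))/(-12); substituting t = 0 gives -9/4.

-9/4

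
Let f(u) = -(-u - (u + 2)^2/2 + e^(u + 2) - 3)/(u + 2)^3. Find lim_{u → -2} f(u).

-1/6

Direct substitution gives 0/0.
Apply L'Hôpital: lim (-u + e^(u + 2) - 3)/(-3*(u + 2)^2), still 0/0.
Apply L'Hôpital: lim (e^(u + 2) - 1)/(-6*u - 12), still 0/0.
After 3 applications of L'Hôpital's rule the quotient is (e^(u + 2))/(-6); substituting u = -2 gives -1/6.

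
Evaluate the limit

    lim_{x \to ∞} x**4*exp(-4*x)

0

Write as x^4/e^{4x}, an ∞/∞ form.
Exponential growth dominates any polynomial, so repeated L'Hôpital (or the standard result) gives 0.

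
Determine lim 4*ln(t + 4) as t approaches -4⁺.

-∞

As t → -4⁺, t + 4 → 0⁺ and ln(t + 4) → −∞.
Multiplying by 4 gives -∞.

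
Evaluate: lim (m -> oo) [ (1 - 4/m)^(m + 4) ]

The base → 1 and the exponent → ∞: a 1^∞ form.
Take logarithms: (m + 4)·ln(1 - 4/m). Since ln(1+u) ~ u for small u, this behaves like (m)·(-4/m) → -4.
So the limit is e^(-4).

e^(-4)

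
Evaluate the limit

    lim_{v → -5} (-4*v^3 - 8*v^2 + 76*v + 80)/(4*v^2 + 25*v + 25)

Direct substitution gives 0/0, so factor. Both numerator and denominator have (v + 5) as a factor.
After cancelling, the expression reduces to (-4*v^2 + 12*v + 16)/(4*v + 5).
Substituting v = -5 gives 48/5.

48/5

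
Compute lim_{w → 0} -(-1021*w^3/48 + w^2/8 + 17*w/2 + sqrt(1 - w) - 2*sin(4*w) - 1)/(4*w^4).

Substitution gives 0/0; apply L'Hôpital's rule 4 times.
After differentiating numerator and denominator 4 times the quotient is (-512*sin(4*w) - 15/(16*(1 - w)^(7/2)))/(-96); at w = 0 this is 5/512.

5/512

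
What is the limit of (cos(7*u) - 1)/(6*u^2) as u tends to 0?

Direct substitution gives 0/0.
Apply L'Hôpital: lim (-7*sin(7*u))/(12*u), still 0/0.
After 2 applications of L'Hôpital's rule the quotient is (-49*cos(7*u))/(12); substituting u = 0 gives -49/12.

-49/12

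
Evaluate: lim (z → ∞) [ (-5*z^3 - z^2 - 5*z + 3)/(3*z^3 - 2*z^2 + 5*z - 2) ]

Numerator and denominator both have degree 3.
Dividing every term by z^3, all lower-order terms vanish and the limit is the ratio of leading coefficients, -5/(3) = -5/3.

-5/3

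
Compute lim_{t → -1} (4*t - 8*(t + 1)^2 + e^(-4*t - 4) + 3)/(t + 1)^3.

Direct substitution gives 0/0.
Apply L'Hôpital: lim (-16*t - 4*e^(-4*t - 4) - 12)/(3*(t + 1)^2), still 0/0.
Apply L'Hôpital: lim (16*e^(-4*t - 4) - 16)/(6*t + 6), still 0/0.
After 3 applications of L'Hôpital's rule the quotient is (-64*e^(-4*t - 4))/(6); substituting t = -1 gives -32/3.

-32/3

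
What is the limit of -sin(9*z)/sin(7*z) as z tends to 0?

-9/7

Substitution gives 0/0.
Divide numerator and denominator by z: sin(9z)/z → 9 and sin(7z)/z → 7, so the limit is -1·9/7 = -9/7.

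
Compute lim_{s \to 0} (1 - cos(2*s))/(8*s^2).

1/4

Substitution gives 0/0.
Use (1 − cos u)/u² → 1/2 with u = 2s: the limit is 2²/(2·8) = 1/4.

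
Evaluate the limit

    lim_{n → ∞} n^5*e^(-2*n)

Write as n^5/e^{2n}, an ∞/∞ form.
Exponential growth dominates any polynomial, so repeated L'Hôpital (or the standard result) gives 0.

0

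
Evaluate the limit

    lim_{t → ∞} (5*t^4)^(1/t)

Base → ∞ and exponent → 0: an ∞^0 form.
Take logs: (1/t)·ln(5·t^4) = (ln 5 + 4·ln t)/t → 0.
So the limit is e^0 = 1.

1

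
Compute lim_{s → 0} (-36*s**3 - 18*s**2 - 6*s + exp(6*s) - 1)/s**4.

54

Direct substitution gives 0/0.
Apply L'Hôpital: lim (-108*s^2 - 36*s + 6*e^(6*s) - 6)/(4*s^3), still 0/0.
Apply L'Hôpital: lim (-216*s + 36*e^(6*s) - 36)/(12*s^2), still 0/0.
Apply L'Hôpital: lim (216*e^(6*s) - 216)/(24*s), still 0/0.
After 4 applications of L'Hôpital's rule the quotient is (1296*e^(6*s))/(24); substituting s = 0 gives 54.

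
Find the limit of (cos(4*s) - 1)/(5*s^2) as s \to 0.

-8/5

Direct substitution gives 0/0.
Apply L'Hôpital: lim (-4*sin(4*s))/(10*s), still 0/0.
After 2 applications of L'Hôpital's rule the quotient is (-16*cos(4*s))/(10); substituting s = 0 gives -8/5.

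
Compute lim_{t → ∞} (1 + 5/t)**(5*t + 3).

Write it as [(1 + 5/t)^t]^(5) · (1 + 5/t)^(3). The bracketed term tends to e^(5) and the second factor to 1, so the limit is e^(25).

e^(25)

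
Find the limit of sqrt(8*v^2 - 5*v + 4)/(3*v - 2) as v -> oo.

For large |v|, √(8*v^2 - 5*v + 4) ≈ √8·|v| and the denominator ≈ 3v.
Since v → +∞, |v| = v, giving √8/(3) = 2*√(2)/3.

2*√(2)/3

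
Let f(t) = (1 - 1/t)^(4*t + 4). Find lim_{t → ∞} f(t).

Write it as [(1 - 1/t)^t]^(4) · (1 - 1/t)^(4). The bracketed term tends to e^(-1) and the second factor to 1, so the limit is e^(-4).

e^(-4)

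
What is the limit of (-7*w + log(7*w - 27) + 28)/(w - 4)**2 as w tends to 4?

-49/2

Direct substitution gives 0/0.
Apply L'Hôpital: lim (-7 + 7/(7*w - 27))/(2*w - 8), still 0/0.
After 2 applications of L'Hôpital's rule the quotient is (-49/(7*w - 27)^2)/(2); substituting w = 4 gives -49/2.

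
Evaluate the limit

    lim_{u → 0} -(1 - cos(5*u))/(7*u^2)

Substitution gives 0/0.
Use (1 − cos θ)/θ² → 1/2 with θ = 5u: the limit is 5²/(2·(-7)) = -25/14.

-25/14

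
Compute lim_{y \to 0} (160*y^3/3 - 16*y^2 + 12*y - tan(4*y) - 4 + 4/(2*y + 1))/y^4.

Substitution gives 0/0 (the numerator vanishes to order 4).
Expand each term to order y^4: the coefficient of y^4 in −tan(4y) is 0 and in 4·1/(1 + 2y) is 64.
Lower-order terms cancel with the polynomial part, so the numerator is (64)·y^4 + o(y^4), and the limit is (64)/(1) = 64.

64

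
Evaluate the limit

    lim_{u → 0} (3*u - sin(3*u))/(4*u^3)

9/8

Direct substitution gives 0/0.
Apply L'Hôpital: lim (3 - 3*cos(3*u))/(12*u^2), still 0/0.
Apply L'Hôpital: lim (9*sin(3*u))/(24*u), still 0/0.
After 3 applications of L'Hôpital's rule the quotient is (27*cos(3*u))/(24); substituting u = 0 gives 9/8.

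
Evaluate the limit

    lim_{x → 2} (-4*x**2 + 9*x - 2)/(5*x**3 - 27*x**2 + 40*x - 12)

7/8

At x = 2 both the top and bottom vanish — a removable singularity. Factoring out (x - 2) from each leaves (1 - 4*x)/(5*x^2 - 17*x + 6), which at x = 2 equals 7/8.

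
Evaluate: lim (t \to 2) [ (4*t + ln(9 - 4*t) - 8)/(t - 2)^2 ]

-8

Direct substitution gives 0/0.
Apply L'Hôpital: lim (4 - 4/(9 - 4*t))/(2*t - 4), still 0/0.
After 2 applications of L'Hôpital's rule the quotient is (-16/(9 - 4*t)^2)/(2); substituting t = 2 gives -8.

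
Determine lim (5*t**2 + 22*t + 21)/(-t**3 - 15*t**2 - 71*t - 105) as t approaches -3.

At t = -3 both the top and bottom vanish — a removable singularity. Factoring out (t + 3) from each leaves (5*t + 7)/(-t^2 - 12*t - 35), which at t = -3 equals 1.

1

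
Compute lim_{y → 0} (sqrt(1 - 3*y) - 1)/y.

Substitution gives 0/0. Multiply numerator and denominator by the conjugate √(1 - 3y) + √1.
The numerator becomes (1 - 3y) − 1 = -3y, so the expression simplifies to -3/(√(1 - 3y) + √1).
Letting y → 0 gives -3/(2√1) = -3/2.

-3/2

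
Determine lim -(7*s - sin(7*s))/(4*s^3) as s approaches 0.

-343/24

Direct substitution gives 0/0.
Apply L'Hôpital: lim (7 - 7*cos(7*s))/(-12*s^2), still 0/0.
Apply L'Hôpital: lim (49*sin(7*s))/(-24*s), still 0/0.
After 3 applications of L'Hôpital's rule the quotient is (343*cos(7*s))/(-24); substituting s = 0 gives -343/24.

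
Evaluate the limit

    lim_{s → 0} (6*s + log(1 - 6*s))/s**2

Direct substitution gives 0/0.
Apply L'Hôpital: lim (6 - 6/(1 - 6*s))/(2*s), still 0/0.
After 2 applications of L'Hôpital's rule the quotient is (-36/(1 - 6*s)^2)/(2); substituting s = 0 gives -18.

-18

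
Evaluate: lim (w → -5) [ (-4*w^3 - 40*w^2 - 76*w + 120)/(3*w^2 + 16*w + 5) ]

Direct substitution gives 0/0, so factor. Both numerator and denominator have (w + 5) as a factor.
After cancelling, the expression reduces to (-4*w^2 - 20*w + 24)/(3*w + 1).
Substituting w = -5 gives -12/7.

-12/7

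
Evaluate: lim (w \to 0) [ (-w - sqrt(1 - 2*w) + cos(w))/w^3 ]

Substitution gives 0/0 (the numerator vanishes to order 3).
Expand each term to order w^3: the coefficient of w^3 in cos(w) is 0 and in −√(1 - 2w) is 1/2.
Lower-order terms cancel with the polynomial part, so the numerator is (1/2)·w^3 + o(w^3), and the limit is (1/2)/(1) = 1/2.

1/2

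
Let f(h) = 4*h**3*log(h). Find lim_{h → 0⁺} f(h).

0

This is a 0·(−∞) form. Rewrite as 4·ln(h) / h^(−3) and apply L'Hôpital:
the derivative quotient is 4·(1/h) / (−3·h^(−4)) = (-4/3)·h^3 → 0.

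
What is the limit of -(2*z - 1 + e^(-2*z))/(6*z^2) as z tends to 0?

Direct substitution gives 0/0.
Apply L'Hôpital: lim (2 - 2*e^(-2*z))/(-12*z), still 0/0.
After 2 applications of L'Hôpital's rule the quotient is (4*e^(-2*z))/(-12); substituting z = 0 gives -1/3.

-1/3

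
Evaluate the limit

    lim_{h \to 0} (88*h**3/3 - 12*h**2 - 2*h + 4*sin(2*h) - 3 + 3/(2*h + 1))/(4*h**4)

Substitution gives 0/0; apply L'Hôpital's rule 4 times.
After differentiating numerator and denominator 4 times the quotient is (64*sin(2*h) + 1152/(2*h + 1)^5)/(96); at h = 0 this is 12.

12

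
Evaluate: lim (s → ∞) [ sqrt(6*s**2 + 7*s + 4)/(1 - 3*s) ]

-√(6)/3

For large |s|, √(6*s^2 + 7*s + 4) ≈ √6·|s| and the denominator ≈ -3s.
Since s → +∞, |s| = s, giving √6/(-3) = -√(6)/3.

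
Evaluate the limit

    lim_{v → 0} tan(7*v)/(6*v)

7/6

Substitution gives 0/0.
Since tan(u)/u → 1 as u → 0, tan(7v)/(7v) → 1 and the limit is 7/6.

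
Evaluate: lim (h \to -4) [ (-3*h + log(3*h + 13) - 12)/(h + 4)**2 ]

Direct substitution gives 0/0.
Apply L'Hôpital: lim (-3 + 3/(3*h + 13))/(2*h + 8), still 0/0.
After 2 applications of L'Hôpital's rule the quotient is (-9/(3*h + 13)^2)/(2); substituting h = -4 gives -9/2.

-9/2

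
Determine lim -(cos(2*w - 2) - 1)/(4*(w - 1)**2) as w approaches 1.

Direct substitution gives 0/0.
Apply L'Hôpital: lim (-2*sin(2*w - 2))/(8 - 8*w), still 0/0.
After 2 applications of L'Hôpital's rule the quotient is (-4*cos(2*w - 2))/(-8); substituting w = 1 gives 1/2.

1/2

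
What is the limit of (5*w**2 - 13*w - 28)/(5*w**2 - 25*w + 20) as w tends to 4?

9/5

Direct substitution gives 0/0, so factor. Both numerator and denominator have (w - 4) as a factor.
After cancelling, the expression reduces to (5*w + 7)/(5*w - 5).
Substituting w = 4 gives 9/5.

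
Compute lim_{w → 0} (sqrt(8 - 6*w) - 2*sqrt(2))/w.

-3*√(2)/4

A 0/0 form; rationalise with √(8 - 6w) + √8. This collapses the numerator to -6w, leaving -6/(√(8 - 6w) + √8) → -6/(2√8) = -3*√(2)/4.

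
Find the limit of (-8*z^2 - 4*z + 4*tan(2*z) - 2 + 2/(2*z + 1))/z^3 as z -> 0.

Substitution gives 0/0; apply L'Hôpital's rule 3 times.
After differentiating numerator and denominator 3 times the quotient is (192*tan(2*z)^2/cos(2*z)^2 + 64/cos(2*z)^2 - 96/(2*z + 1)^4)/(6); at z = 0 this is -16/3.

-16/3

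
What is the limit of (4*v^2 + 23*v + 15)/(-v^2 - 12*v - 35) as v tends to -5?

17/2

Direct substitution gives 0/0, so factor. Both numerator and denominator have (v + 5) as a factor.
After cancelling, the expression reduces to (4*v + 3)/(-v - 7).
Substituting v = -5 gives 17/2.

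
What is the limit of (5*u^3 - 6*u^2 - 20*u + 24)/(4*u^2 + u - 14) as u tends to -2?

At u = -2 both the top and bottom vanish — a removable singularity. Factoring out (u + 2) from each leaves (5*u^2 - 16*u + 12)/(4*u - 7), which at u = -2 equals -64/15.

-64/15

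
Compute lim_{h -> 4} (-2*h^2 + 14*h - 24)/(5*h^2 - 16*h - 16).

-1/12

At h = 4 both the top and bottom vanish — a removable singularity. Factoring out (h - 4) from each leaves (6 - 2*h)/(5*h + 4), which at h = 4 equals -1/12.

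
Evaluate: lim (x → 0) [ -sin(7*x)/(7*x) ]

Substitution gives 0/0.
Write it as (7/(-7))·sin(7x)/(7x); since sin(u)/u → 1, the limit is -1.

-1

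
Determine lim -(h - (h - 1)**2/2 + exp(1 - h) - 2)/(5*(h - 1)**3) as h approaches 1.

Direct substitution gives 0/0.
Apply L'Hôpital: lim (-h - e^(1 - h) + 2)/(-15*(h - 1)^2), still 0/0.
Apply L'Hôpital: lim (e^(1 - h) - 1)/(30 - 30*h), still 0/0.
After 3 applications of L'Hôpital's rule the quotient is (-e^(1 - h))/(-30); substituting h = 1 gives 1/30.

1/30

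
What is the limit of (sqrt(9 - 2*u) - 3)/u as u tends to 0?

-1/3

Substitution gives 0/0. Multiply numerator and denominator by the conjugate √(9 - 2u) + √9.
The numerator becomes (9 - 2u) − 9 = -2u, so the expression simplifies to -2/(√(9 - 2u) + √9).
Letting u → 0 gives -2/(2√9) = -1/3.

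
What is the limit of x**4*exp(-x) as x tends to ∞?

Write as x^4/e^{1x}, an ∞/∞ form.
Exponential growth dominates any polynomial, so repeated L'Hôpital (or the standard result) gives 0.

0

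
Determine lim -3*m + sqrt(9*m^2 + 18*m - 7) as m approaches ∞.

This has the form ∞ − ∞. Multiply and divide by the conjugate √(9*m^2 + 18*m - 7) + 3m.
That gives (18m - 7) / (√(9*m^2 + 18*m - 7) + 3m).
Divide numerator and denominator by m: the limit is 18/(2·3) = 3.

3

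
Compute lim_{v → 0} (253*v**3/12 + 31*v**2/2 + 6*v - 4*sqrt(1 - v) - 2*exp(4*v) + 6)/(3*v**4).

-2033/288

Substitution gives 0/0 (the numerator vanishes to order 4).
Expand each term to order v^4: the coefficient of v^4 in -4·√(1 - v) is 5/32 and in -2·e^(4v) is -64/3.
Lower-order terms cancel with the polynomial part, so the numerator is (-2033/96)·v^4 + o(v^4), and the limit is (-2033/96)/(3) = -2033/288.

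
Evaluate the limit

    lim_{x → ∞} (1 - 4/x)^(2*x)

e^(-8)

Write it as [(1 - 4/x)^x]^(2) · (1 - 4/x)^(0). The bracketed term tends to e^(-4) and the second factor to 1, so the limit is e^(-8).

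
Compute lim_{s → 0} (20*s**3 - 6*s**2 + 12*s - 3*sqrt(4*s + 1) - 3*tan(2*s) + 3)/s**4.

30

Substitution gives 0/0 (the numerator vanishes to order 4).
Expand each term to order s^4: the coefficient of s^4 in -3·√(1 + 4s) is 30 and in -3·tan(2s) is 0.
Lower-order terms cancel with the polynomial part, so the numerator is (30)·s^4 + o(s^4), and the limit is (30)/(1) = 30.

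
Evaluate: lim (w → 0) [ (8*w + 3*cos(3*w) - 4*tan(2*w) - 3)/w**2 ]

Substitution gives 0/0 (the numerator vanishes to order 2).
Expand each term to order w^2: the coefficient of w^2 in -4·tan(2w) is 0 and in 3·cos(3w) is -27/2.
Lower-order terms cancel with the polynomial part, so the numerator is (-27/2)·w^2 + o(w^2), and the limit is (-27/2)/(1) = -27/2.

-27/2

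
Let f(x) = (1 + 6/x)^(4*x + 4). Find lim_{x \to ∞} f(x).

Let L be the limit and take ln: ln L = lim (4x + 4)·ln(1 + 6/x) = lim (4x + 4)·(6/x + O(1/x²)) = 24.
Hence L = e^(24).

e^(24)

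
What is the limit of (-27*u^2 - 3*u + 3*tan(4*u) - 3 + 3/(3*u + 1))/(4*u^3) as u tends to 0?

-17/4

Substitution gives 0/0; apply L'Hôpital's rule 3 times.
After differentiating numerator and denominator 3 times the quotient is (1152*tan(4*u)^2/cos(4*u)^2 + 384/cos(4*u)^2 - 486/(3*u + 1)^4)/(24); at u = 0 this is -17/4.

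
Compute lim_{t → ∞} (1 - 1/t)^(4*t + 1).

The base → 1 and the exponent → ∞: a 1^∞ form.
Take logarithms: (4t + 1)·ln(1 - 1/t). Since ln(1+u) ~ u for small u, this behaves like (4t)·(-1/t) → -4.
So the limit is e^(-4).

e^(-4)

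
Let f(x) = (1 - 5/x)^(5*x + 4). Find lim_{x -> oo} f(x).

Let L be the limit and take ln: ln L = lim (5x + 4)·ln(1 - 5/x) = lim (5x + 4)·(-5/x + O(1/x²)) = -25.
Hence L = e^(-25).

e^(-25)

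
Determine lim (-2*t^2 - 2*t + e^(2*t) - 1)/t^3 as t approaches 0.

4/3

Direct substitution gives 0/0.
Apply L'Hôpital: lim (-4*t + 2*e^(2*t) - 2)/(3*t^2), still 0/0.
Apply L'Hôpital: lim (4*e^(2*t) - 4)/(6*t), still 0/0.
After 3 applications of L'Hôpital's rule the quotient is (8*e^(2*t))/(6); substituting t = 0 gives 4/3.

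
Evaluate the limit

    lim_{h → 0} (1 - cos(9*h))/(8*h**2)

81/16

Substitution gives 0/0.
Use (1 − cos u)/u² → 1/2 with u = 9h: the limit is 9²/(2·8) = 81/16.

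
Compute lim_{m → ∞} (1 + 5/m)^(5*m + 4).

Write it as [(1 + 5/m)^m]^(5) · (1 + 5/m)^(4). The bracketed term tends to e^(5) and the second factor to 1, so the limit is e^(25).

e^(25)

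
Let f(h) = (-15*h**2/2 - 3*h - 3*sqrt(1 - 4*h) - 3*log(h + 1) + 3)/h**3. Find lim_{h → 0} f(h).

Substitution gives 0/0; apply L'Hôpital's rule 3 times.
After differentiating numerator and denominator 3 times the quotient is (-6/(h + 1)^3 + 72/(1 - 4*h)^(5/2))/(6); at h = 0 this is 11.

11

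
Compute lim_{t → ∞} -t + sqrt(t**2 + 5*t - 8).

An ∞ − ∞ form. Rationalising with the conjugate, the difference becomes (5t - 8) / (√(t^2 + 5*t - 8) + t).
For large t the denominator behaves like 2·t, so the quotient tends to 5/2 = 5/2.

5/2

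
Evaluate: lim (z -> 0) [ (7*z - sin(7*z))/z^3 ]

343/6

Direct substitution gives 0/0.
Apply L'Hôpital: lim (7 - 7*cos(7*z))/(3*z^2), still 0/0.
Apply L'Hôpital: lim (49*sin(7*z))/(6*z), still 0/0.
After 3 applications of L'Hôpital's rule the quotient is (343*cos(7*z))/(6); substituting z = 0 gives 343/6.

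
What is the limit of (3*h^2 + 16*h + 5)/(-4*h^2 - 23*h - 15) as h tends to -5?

-14/17

Since h = -5 makes numerator and denominator zero, (h + 5) divides both.
Cancelling it gives (3*h + 1)/(-4*h - 3); now plug in h = -5 to get -14/17.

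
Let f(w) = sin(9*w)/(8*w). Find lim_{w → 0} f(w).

Substitution gives 0/0.
Write it as (9/8)·sin(9w)/(9w); since sin(u)/u → 1, the limit is 9/8.

9/8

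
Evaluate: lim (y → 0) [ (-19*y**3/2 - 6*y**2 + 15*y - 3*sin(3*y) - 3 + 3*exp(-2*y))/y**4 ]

2

Substitution gives 0/0 (the numerator vanishes to order 4).
Expand each term to order y^4: the coefficient of y^4 in 3·e^(-2y) is 2 and in -3·sin(3y) is 0.
Lower-order terms cancel with the polynomial part, so the numerator is (2)·y^4 + o(y^4), and the limit is (2)/(1) = 2.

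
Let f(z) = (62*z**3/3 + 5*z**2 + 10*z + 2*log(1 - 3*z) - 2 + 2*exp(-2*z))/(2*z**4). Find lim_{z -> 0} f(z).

Substitution gives 0/0; apply L'Hôpital's rule 4 times.
After differentiating numerator and denominator 4 times the quotient is (32*e^(-2*z) - 972/(3*z - 1)^4)/(48); at z = 0 this is -235/12.

-235/12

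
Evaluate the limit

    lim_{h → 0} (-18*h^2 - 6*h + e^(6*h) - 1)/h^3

36

Direct substitution gives 0/0.
Apply L'Hôpital: lim (-36*h + 6*e^(6*h) - 6)/(3*h^2), still 0/0.
Apply L'Hôpital: lim (36*e^(6*h) - 36)/(6*h), still 0/0.
After 3 applications of L'Hôpital's rule the quotient is (216*e^(6*h))/(6); substituting h = 0 gives 36.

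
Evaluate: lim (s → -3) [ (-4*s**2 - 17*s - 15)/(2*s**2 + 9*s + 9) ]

-7/3

At s = -3 both the top and bottom vanish — a removable singularity. Factoring out (s + 3) from each leaves (-4*s - 5)/(2*s + 3), which at s = -3 equals -7/3.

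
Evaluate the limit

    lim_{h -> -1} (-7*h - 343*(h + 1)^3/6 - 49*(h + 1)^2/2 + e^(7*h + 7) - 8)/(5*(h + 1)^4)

Direct substitution gives 0/0.
Apply L'Hôpital: lim (-49*h - 343*(h + 1)^2/2 + 7*e^(7*h + 7) - 56)/(20*(h + 1)^3), still 0/0.
Apply L'Hôpital: lim (-343*h + 49*e^(7*h + 7) - 392)/(60*(h + 1)^2), still 0/0.
Apply L'Hôpital: lim (343*e^(7*h + 7) - 343)/(120*h + 120), still 0/0.
After 4 applications of L'Hôpital's rule the quotient is (2401*e^(7*h + 7))/(120); substituting h = -1 gives 2401/120.

2401/120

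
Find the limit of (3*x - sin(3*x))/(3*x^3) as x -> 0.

Direct substitution gives 0/0.
Apply L'Hôpital: lim (3 - 3*cos(3*x))/(9*x^2), still 0/0.
Apply L'Hôpital: lim (9*sin(3*x))/(18*x), still 0/0.
After 3 applications of L'Hôpital's rule the quotient is (27*cos(3*x))/(18); substituting x = 0 gives 3/2.

3/2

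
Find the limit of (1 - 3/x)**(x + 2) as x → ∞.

e^(-3)

The base → 1 and the exponent → ∞: a 1^∞ form.
Take logarithms: (x + 2)·ln(1 - 3/x). Since ln(1+u) ~ u for small u, this behaves like (x)·(-3/x) → -3.
So the limit is e^(-3).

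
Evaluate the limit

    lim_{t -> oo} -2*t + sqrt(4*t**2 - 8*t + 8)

-2

This has the form ∞ − ∞. Multiply and divide by the conjugate √(4*t^2 - 8*t + 8) + 2t.
That gives (-8t + 8) / (√(4*t^2 - 8*t + 8) + 2t).
Divide numerator and denominator by t: the limit is -8/(2·2) = -2.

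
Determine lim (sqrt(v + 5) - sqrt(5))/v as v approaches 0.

√(5)/10

Substitution gives 0/0. Multiply numerator and denominator by the conjugate √(5 + v) + √5.
The numerator becomes (5 + v) − 5 = v, so the expression simplifies to 1/(√(5 + v) + √5).
Letting v → 0 gives 1/(2√5) = √(5)/10.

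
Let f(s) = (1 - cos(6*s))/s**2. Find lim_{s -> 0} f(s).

Substitution gives 0/0.
Use (1 − cos u)/u² → 1/2 with u = 6s: the limit is 6²/(2·1) = 18.

18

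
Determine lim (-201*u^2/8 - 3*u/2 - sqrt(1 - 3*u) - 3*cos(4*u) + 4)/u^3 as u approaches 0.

Substitution gives 0/0; apply L'Hôpital's rule 3 times.
After differentiating numerator and denominator 3 times the quotient is (-192*sin(4*u) + 81/(8*(1 - 3*u)^(5/2)))/(6); at u = 0 this is 27/16.

27/16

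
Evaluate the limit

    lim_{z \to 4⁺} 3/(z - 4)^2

∞

As z → 4⁺, (z - 4) → 0⁺, so (z - 4)^2 → 0⁺ and 3/(z - 4)^2 → ∞.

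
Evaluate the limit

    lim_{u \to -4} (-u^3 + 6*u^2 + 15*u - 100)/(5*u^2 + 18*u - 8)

81/22

Direct substitution gives 0/0, so factor. Both numerator and denominator have (u + 4) as a factor.
After cancelling, the expression reduces to (-u^2 + 10*u - 25)/(5*u - 2).
Substituting u = -4 gives 81/22.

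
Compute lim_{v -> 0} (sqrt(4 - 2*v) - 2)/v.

-1/2

Substitution gives 0/0. Multiply numerator and denominator by the conjugate √(4 - 2v) + √4.
The numerator becomes (4 - 2v) − 4 = -2v, so the expression simplifies to -2/(√(4 - 2v) + √4).
Letting v → 0 gives -2/(2√4) = -1/2.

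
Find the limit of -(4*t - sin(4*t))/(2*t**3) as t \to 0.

-16/3

Direct substitution gives 0/0.
Apply L'Hôpital: lim (4 - 4*cos(4*t))/(-6*t^2), still 0/0.
Apply L'Hôpital: lim (16*sin(4*t))/(-12*t), still 0/0.
After 3 applications of L'Hôpital's rule the quotient is (64*cos(4*t))/(-12); substituting t = 0 gives -16/3.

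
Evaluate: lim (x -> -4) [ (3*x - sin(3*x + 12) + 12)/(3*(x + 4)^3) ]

Direct substitution gives 0/0.
Apply L'Hôpital: lim (3 - 3*cos(3*x + 12))/(9*(x + 4)^2), still 0/0.
Apply L'Hôpital: lim (9*sin(3*x + 12))/(18*x + 72), still 0/0.
After 3 applications of L'Hôpital's rule the quotient is (27*cos(3*x + 12))/(18); substituting x = -4 gives 3/2.

3/2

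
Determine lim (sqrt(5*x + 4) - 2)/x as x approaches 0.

A 0/0 form; rationalise with √(4 + 5x) + √4. This collapses the numerator to 5x, leaving 5/(√(4 + 5x) + √4) → 5/(2√4) = 5/4.

5/4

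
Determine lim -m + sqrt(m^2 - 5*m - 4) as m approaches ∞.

-5/2

This has the form ∞ − ∞. Multiply and divide by the conjugate √(m^2 - 5*m - 4) + m.
That gives (-5m - 4) / (√(m^2 - 5*m - 4) + m).
Divide numerator and denominator by m: the limit is -5/(2·1) = -5/2.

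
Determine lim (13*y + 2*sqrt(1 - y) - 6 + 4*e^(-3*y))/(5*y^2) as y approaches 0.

71/20

Substitution gives 0/0; apply L'Hôpital's rule 2 times.
After differentiating numerator and denominator 2 times the quotient is (36*e^(-3*y) - 1/(2*(1 - y)^(3/2)))/(10); at y = 0 this is 71/20.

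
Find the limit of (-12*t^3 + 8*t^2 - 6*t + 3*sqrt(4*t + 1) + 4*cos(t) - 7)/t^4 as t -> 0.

-179/6

Substitution gives 0/0 (the numerator vanishes to order 4).
Expand each term to order t^4: the coefficient of t^4 in 3·√(1 + 4t) is -30 and in 4·cos(t) is 1/6.
Lower-order terms cancel with the polynomial part, so the numerator is (-179/6)·t^4 + o(t^4), and the limit is (-179/6)/(1) = -179/6.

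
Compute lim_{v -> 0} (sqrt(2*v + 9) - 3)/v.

1/3

A 0/0 form; rationalise with √(9 + 2v) + √9. This collapses the numerator to 2v, leaving 2/(√(9 + 2v) + √9) → 2/(2√9) = 1/3.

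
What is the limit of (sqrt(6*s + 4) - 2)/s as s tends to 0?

A 0/0 form; rationalise with √(4 + 6s) + √4. This collapses the numerator to 6s, leaving 6/(√(4 + 6s) + √4) → 6/(2√4) = 3/2.

3/2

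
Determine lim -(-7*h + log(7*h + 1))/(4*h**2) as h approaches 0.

Direct substitution gives 0/0.
Apply L'Hôpital: lim (-7 + 7/(7*h + 1))/(-8*h), still 0/0.
After 2 applications of L'Hôpital's rule the quotient is (-49/(7*h + 1)^2)/(-8); substituting h = 0 gives 49/8.

49/8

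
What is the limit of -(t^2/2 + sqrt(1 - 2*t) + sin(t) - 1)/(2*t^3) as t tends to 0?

Substitution gives 0/0 (the numerator vanishes to order 3).
Expand each term to order t^3: the coefficient of t^3 in sin(t) is -1/6 and in √(1 - 2t) is -1/2.
Lower-order terms cancel with the polynomial part, so the numerator is (-2/3)·t^3 + o(t^3), and the limit is (-2/3)/(-2) = 1/3.

1/3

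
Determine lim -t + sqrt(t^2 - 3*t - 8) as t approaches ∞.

An ∞ − ∞ form. Rationalising with the conjugate, the difference becomes (-3t - 8) / (√(t^2 - 3*t - 8) + t).
For large t the denominator behaves like 2·t, so the quotient tends to -3/2 = -3/2.

-3/2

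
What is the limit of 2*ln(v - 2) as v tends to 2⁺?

As v → 2⁺, v - 2 → 0⁺ and ln(v - 2) → −∞.
Multiplying by 2 gives -∞.

-∞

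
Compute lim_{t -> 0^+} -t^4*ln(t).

This is a 0·(−∞) form. Rewrite as -1·ln(t) / t^(−4) and apply L'Hôpital:
the derivative quotient is -1·(1/t) / (−4·t^(−5)) = (1/4)·t^4 → 0.

0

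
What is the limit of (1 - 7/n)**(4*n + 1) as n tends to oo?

Let L be the limit and take ln: ln L = lim (4n + 1)·ln(1 - 7/n) = lim (4n + 1)·(-7/n + O(1/n²)) = -28.
Hence L = e^(-28).

e^(-28)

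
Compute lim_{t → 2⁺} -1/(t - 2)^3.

As t → 2⁺, (t - 2) → 0⁺, so (t - 2)^3 → 0⁺ and -1/(t - 2)^3 → -∞.

-∞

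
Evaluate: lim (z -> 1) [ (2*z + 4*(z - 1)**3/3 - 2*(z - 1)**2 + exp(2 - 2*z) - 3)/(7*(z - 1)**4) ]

2/21

Direct substitution gives 0/0.
Apply L'Hôpital: lim (-4*z + 4*(z - 1)^2 - 2*e^(2 - 2*z) + 6)/(28*(z - 1)^3), still 0/0.
Apply L'Hôpital: lim (8*z + 4*e^(2 - 2*z) - 12)/(84*(z - 1)^2), still 0/0.
Apply L'Hôpital: lim (8 - 8*e^(2 - 2*z))/(168*z - 168), still 0/0.
After 4 applications of L'Hôpital's rule the quotient is (16*e^(2 - 2*z))/(168); substituting z = 1 gives 2/21.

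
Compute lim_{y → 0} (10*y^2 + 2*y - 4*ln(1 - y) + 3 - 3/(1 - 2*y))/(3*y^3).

Substitution gives 0/0; apply L'Hôpital's rule 3 times.
After differentiating numerator and denominator 3 times the quotient is (-144/(2*y - 1)^4 - 8/(y - 1)^3)/(18); at y = 0 this is -68/9.

-68/9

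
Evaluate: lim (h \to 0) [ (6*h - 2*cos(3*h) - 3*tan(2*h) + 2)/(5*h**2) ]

Substitution gives 0/0; apply L'Hôpital's rule 2 times.
After differentiating numerator and denominator 2 times the quotient is (-24*sin(2*h)/cos(2*h)^3 + 18*cos(3*h))/(10); at h = 0 this is 9/5.

9/5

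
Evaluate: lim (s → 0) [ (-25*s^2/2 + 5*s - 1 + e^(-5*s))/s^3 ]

-125/6

Direct substitution gives 0/0.
Apply L'Hôpital: lim (-25*s + 5 - 5*e^(-5*s))/(3*s^2), still 0/0.
Apply L'Hôpital: lim (-25 + 25*e^(-5*s))/(6*s), still 0/0.
After 3 applications of L'Hôpital's rule the quotient is (-125*e^(-5*s))/(6); substituting s = 0 gives -125/6.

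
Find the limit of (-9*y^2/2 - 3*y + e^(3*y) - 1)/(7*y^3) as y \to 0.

9/14

Direct substitution gives 0/0.
Apply L'Hôpital: lim (-9*y + 3*e^(3*y) - 3)/(21*y^2), still 0/0.
Apply L'Hôpital: lim (9*e^(3*y) - 9)/(42*y), still 0/0.
After 3 applications of L'Hôpital's rule the quotient is (27*e^(3*y))/(42); substituting y = 0 gives 9/14.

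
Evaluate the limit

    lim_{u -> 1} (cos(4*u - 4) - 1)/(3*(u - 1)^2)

Direct substitution gives 0/0.
Apply L'Hôpital: lim (-4*sin(4*u - 4))/(6*u - 6), still 0/0.
After 2 applications of L'Hôpital's rule the quotient is (-16*cos(4*u - 4))/(6); substituting u = 1 gives -8/3.

-8/3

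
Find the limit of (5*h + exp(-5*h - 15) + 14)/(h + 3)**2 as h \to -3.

25/2

Direct substitution gives 0/0.
Apply L'Hôpital: lim (5 - 5*e^(-5*h - 15))/(2*h + 6), still 0/0.
After 2 applications of L'Hôpital's rule the quotient is (25*e^(-5*h - 15))/(2); substituting h = -3 gives 25/2.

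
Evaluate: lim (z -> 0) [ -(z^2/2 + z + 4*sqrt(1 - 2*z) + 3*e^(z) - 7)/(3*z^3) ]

1/2

Substitution gives 0/0 (the numerator vanishes to order 3).
Expand each term to order z^3: the coefficient of z^3 in 3·e^(z) is 1/2 and in 4·√(1 - 2z) is -2.
Lower-order terms cancel with the polynomial part, so the numerator is (-3/2)·z^3 + o(z^3), and the limit is (-3/2)/(-3) = 1/2.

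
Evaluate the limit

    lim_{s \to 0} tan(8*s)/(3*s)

Substitution gives 0/0.
Since tan(u)/u → 1 as u → 0, tan(8s)/(8s) → 1 and the limit is 8/3.

8/3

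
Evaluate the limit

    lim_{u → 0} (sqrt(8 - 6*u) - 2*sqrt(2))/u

Substitution gives 0/0. Multiply numerator and denominator by the conjugate √(8 - 6u) + √8.
The numerator becomes (8 - 6u) − 8 = -6u, so the expression simplifies to -6/(√(8 - 6u) + √8).
Letting u → 0 gives -6/(2√8) = -3*√(2)/4.

-3*√(2)/4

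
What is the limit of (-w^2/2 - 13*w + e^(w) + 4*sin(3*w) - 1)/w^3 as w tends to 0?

Substitution gives 0/0 (the numerator vanishes to order 3).
Expand each term to order w^3: the coefficient of w^3 in e^(w) is 1/6 and in 4·sin(3w) is -18.
Lower-order terms cancel with the polynomial part, so the numerator is (-107/6)·w^3 + o(w^3), and the limit is (-107/6)/(1) = -107/6.

-107/6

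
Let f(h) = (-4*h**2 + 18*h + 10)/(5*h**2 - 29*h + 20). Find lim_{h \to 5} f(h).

Since h = 5 makes numerator and denominator zero, (h - 5) divides both.
Cancelling it gives (-4*h - 2)/(5*h - 4); now plug in h = 5 to get -22/21.

-22/21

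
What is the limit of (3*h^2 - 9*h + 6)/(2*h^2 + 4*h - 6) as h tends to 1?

-3/8

Direct substitution gives 0/0, so factor. Both numerator and denominator have (h - 1) as a factor.
After cancelling, the expression reduces to (3*h - 6)/(2*h + 6).
Substituting h = 1 gives -3/8.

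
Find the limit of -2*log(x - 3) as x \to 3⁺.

As x → 3⁺, x - 3 → 0⁺ and ln(x - 3) → −∞.
Multiplying by -2 gives ∞.

∞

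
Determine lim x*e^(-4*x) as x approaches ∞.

0

Write as x^1/e^{4x}, an ∞/∞ form.
Exponential growth dominates any polynomial, so repeated L'Hôpital (or the standard result) gives 0.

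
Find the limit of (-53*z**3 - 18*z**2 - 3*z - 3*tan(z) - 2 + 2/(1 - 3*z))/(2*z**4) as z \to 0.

Substitution gives 0/0; apply L'Hôpital's rule 4 times.
After differentiating numerator and denominator 4 times the quotient is (24*tan(z)/cos(z)^2 - 72*tan(z)/cos(z)^4 - 3888/(3*z - 1)^5)/(48); at z = 0 this is 81.

81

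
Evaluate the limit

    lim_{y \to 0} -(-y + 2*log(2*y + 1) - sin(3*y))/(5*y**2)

Substitution gives 0/0 (the numerator vanishes to order 2).
Expand each term to order y^2: the coefficient of y^2 in −sin(3y) is 0 and in 2·ln(1 + 2y) is -4.
Lower-order terms cancel with the polynomial part, so the numerator is (-4)·y^2 + o(y^2), and the limit is (-4)/(-5) = 4/5.

4/5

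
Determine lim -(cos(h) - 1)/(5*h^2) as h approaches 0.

1/10

Direct substitution gives 0/0.
Apply L'Hôpital: lim (-sin(h))/(-10*h), still 0/0.
After 2 applications of L'Hôpital's rule the quotient is (-cos(h))/(-10); substituting h = 0 gives 1/10.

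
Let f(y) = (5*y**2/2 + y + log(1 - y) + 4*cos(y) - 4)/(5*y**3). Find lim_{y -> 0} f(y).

-1/15

Substitution gives 0/0; apply L'Hôpital's rule 3 times.
After differentiating numerator and denominator 3 times the quotient is (4*sin(y) + 2/(y - 1)^3)/(30); at y = 0 this is -1/15.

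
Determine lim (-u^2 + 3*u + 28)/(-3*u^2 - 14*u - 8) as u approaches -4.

11/10

Direct substitution gives 0/0, so factor. Both numerator and denominator have (u + 4) as a factor.
After cancelling, the expression reduces to (7 - u)/(-3*u - 2).
Substituting u = -4 gives 11/10.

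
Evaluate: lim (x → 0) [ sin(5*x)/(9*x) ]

5/9

Substitution gives 0/0.
Write it as (5/9)·sin(5x)/(5x); since sin(u)/u → 1, the limit is 5/9.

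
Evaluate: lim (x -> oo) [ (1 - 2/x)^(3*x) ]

Let L be the limit and take ln: ln L = lim (3x)·ln(1 - 2/x) = lim (3x)·(-2/x + O(1/x²)) = -6.
Hence L = e^(-6).

e^(-6)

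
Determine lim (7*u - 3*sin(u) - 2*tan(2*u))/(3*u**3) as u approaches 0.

Substitution gives 0/0; apply L'Hôpital's rule 3 times.
After differentiating numerator and denominator 3 times the quotient is (3*cos(u) - 96*tan(2*u)^4 - 128*tan(2*u)^2 - 32)/(18); at u = 0 this is -29/18.

-29/18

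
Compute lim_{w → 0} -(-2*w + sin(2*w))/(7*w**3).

Direct substitution gives 0/0.
Apply L'Hôpital: lim (2*cos(2*w) - 2)/(-21*w^2), still 0/0.
Apply L'Hôpital: lim (-4*sin(2*w))/(-42*w), still 0/0.
After 3 applications of L'Hôpital's rule the quotient is (-8*cos(2*w))/(-42); substituting w = 0 gives 4/21.

4/21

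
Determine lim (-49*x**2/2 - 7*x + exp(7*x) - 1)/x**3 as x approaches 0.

Direct substitution gives 0/0.
Apply L'Hôpital: lim (-49*x + 7*e^(7*x) - 7)/(3*x^2), still 0/0.
Apply L'Hôpital: lim (49*e^(7*x) - 49)/(6*x), still 0/0.
After 3 applications of L'Hôpital's rule the quotient is (343*e^(7*x))/(6); substituting x = 0 gives 343/6.

343/6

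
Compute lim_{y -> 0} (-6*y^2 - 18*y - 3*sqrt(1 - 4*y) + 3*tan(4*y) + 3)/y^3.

Substitution gives 0/0 (the numerator vanishes to order 3).
Expand each term to order y^3: the coefficient of y^3 in -3·√(1 - 4y) is 12 and in 3·tan(4y) is 64.
Lower-order terms cancel with the polynomial part, so the numerator is (76)·y^3 + o(y^3), and the limit is (76)/(1) = 76.

76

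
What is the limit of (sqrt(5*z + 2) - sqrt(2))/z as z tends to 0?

A 0/0 form; rationalise with √(2 + 5z) + √2. This collapses the numerator to 5z, leaving 5/(√(2 + 5z) + √2) → 5/(2√2) = 5*√(2)/4.

5*√(2)/4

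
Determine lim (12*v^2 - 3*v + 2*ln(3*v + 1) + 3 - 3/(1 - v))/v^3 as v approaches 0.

15

Substitution gives 0/0 (the numerator vanishes to order 3).
Expand each term to order v^3: the coefficient of v^3 in 2·ln(1 + 3v) is 18 and in -3·1/(1 - v) is -3.
Lower-order terms cancel with the polynomial part, so the numerator is (15)·v^3 + o(v^3), and the limit is (15)/(1) = 15.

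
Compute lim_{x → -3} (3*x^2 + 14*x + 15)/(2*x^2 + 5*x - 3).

4/7

Since x = -3 makes numerator and denominator zero, (x + 3) divides both.
Cancelling it gives (3*x + 5)/(2*x - 1); now plug in x = -3 to get 4/7.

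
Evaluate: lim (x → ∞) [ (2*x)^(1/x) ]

Base → ∞ and exponent → 0: an ∞^0 form.
Take logs: (1/x)·ln(2·x^1) = (ln 2 + 1·ln x)/x → 0.
So the limit is e^0 = 1.

1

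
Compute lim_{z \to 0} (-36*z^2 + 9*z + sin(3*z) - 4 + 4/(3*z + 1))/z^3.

Substitution gives 0/0 (the numerator vanishes to order 3).
Expand each term to order z^3: the coefficient of z^3 in sin(3z) is -9/2 and in 4·1/(1 + 3z) is -108.
Lower-order terms cancel with the polynomial part, so the numerator is (-225/2)·z^3 + o(z^3), and the limit is (-225/2)/(1) = -225/2.

-225/2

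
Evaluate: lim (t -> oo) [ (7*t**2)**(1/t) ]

1

Base → ∞ and exponent → 0: an ∞^0 form.
Take logs: (1/t)·ln(7·t^2) = (ln 7 + 2·ln t)/t → 0.
So the limit is e^0 = 1.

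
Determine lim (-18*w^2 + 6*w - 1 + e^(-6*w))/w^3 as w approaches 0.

-36

Direct substitution gives 0/0.
Apply L'Hôpital: lim (-36*w + 6 - 6*e^(-6*w))/(3*w^2), still 0/0.
Apply L'Hôpital: lim (-36 + 36*e^(-6*w))/(6*w), still 0/0.
After 3 applications of L'Hôpital's rule the quotient is (-216*e^(-6*w))/(6); substituting w = 0 gives -36.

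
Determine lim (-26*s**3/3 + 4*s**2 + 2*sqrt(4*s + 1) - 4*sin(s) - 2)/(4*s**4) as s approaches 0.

-5

Substitution gives 0/0 (the numerator vanishes to order 4).
Expand each term to order s^4: the coefficient of s^4 in -4·sin(s) is 0 and in 2·√(1 + 4s) is -20.
Lower-order terms cancel with the polynomial part, so the numerator is (-20)·s^4 + o(s^4), and the limit is (-20)/(4) = -5.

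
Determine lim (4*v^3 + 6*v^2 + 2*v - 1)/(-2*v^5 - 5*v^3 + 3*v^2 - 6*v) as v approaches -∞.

0

The denominator has degree 5 and the numerator degree 3. Dividing numerator and denominator by v^5 sends every term to 0 except the leading denominator term, so the limit is 0.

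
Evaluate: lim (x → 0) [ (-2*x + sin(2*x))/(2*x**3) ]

Direct substitution gives 0/0.
Apply L'Hôpital: lim (2*cos(2*x) - 2)/(6*x^2), still 0/0.
Apply L'Hôpital: lim (-4*sin(2*x))/(12*x), still 0/0.
After 3 applications of L'Hôpital's rule the quotient is (-8*cos(2*x))/(12); substituting x = 0 gives -2/3.

-2/3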